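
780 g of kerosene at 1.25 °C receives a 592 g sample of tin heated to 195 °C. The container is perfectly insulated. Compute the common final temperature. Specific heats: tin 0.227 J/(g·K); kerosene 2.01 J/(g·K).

T_f ≈ 16.5 °C

Setting the total heat transfer to zero:
592·0.227·(T − 195) + 780·2.01·(T − 1.25) = 0
1702.2 T = 28165
T = 28165 / 1702.2 = 16.5 °C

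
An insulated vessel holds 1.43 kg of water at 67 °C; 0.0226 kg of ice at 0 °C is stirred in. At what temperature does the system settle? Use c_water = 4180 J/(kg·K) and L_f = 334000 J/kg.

T_f ≈ 64.7 °C

Conservation of energy gives ΣQ = 0:
melt ice: 0.0226×334000 = 7548.4
  meltwater 0→T: 0.0226×4180×T = 94.47 T
  water cools: 1.43×4180×(T − 67) = 5977.4(T − 67)
6071.9 T = 400486 − 7548.4 = 392937
T ≈ 64.71 °C. Since T > 0 °C, the all-ice-melts assumption holds.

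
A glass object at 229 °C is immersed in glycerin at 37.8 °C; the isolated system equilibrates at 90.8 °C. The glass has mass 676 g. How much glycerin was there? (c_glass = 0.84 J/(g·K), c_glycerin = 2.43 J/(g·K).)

m ≈ 609 g

Heat lost by the glass = heat gained by the glycerin:
676·0.84·(229 − 90.8) = m·2.43·(90.8 − 37.8)
128.79 m = 78475  ⇒  m ≈ 609.3 g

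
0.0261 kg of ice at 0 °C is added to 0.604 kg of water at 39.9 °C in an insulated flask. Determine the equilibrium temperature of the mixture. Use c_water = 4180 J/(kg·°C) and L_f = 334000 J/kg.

Energy balance with sensible and latent terms:
melt ice: 0.0261·334000 = 8717.4; meltwater 0→T: 0.0261·4180·T = 109.1 T; water: 2524.7(T − 39.9)
2633.8 T = 100736 − 8717.4 = 92019
T ≈ 34.94 °C. Since T > 0 °C, the all-ice-melts assumption holds.

T_f ≈ 34.9 °C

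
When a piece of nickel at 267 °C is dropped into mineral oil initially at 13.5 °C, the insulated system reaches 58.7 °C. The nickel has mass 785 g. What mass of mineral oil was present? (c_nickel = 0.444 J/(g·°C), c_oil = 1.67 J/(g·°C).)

Heat lost by the nickel = heat gained by the oil:
785×0.444×(267 − 58.7) = m×1.67×(58.7 − 13.5)
75.48 m = 72601  ⇒  m ≈ 961.8 g

m ≈ 962 g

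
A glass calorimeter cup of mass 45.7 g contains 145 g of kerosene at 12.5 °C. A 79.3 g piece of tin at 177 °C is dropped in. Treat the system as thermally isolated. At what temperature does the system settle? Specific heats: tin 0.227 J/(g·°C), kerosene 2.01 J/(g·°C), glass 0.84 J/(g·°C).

T_f ≈ 21.0 °C

Heat gained plus heat lost sum to zero:
79.3·0.227·(T − 177) + 145·2.01·(T − 12.5) + 45.7·0.84·(T − 12.5) = 0
18(T − 177) + 291.45(T − 12.5) + 38.39(T − 12.5) = 0
(18 + 291.45 + 38.39) T = 18·177 + 291.45·12.5 + 38.39·12.5
T = 7309.2/347.84 ≈ 21.01 °C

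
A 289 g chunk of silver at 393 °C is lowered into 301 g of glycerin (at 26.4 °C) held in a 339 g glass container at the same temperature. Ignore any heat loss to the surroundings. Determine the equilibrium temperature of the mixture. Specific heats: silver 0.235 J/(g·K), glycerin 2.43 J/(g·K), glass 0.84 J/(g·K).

Taking heat into each body as positive, Σ m c ΔT = 0:
289·0.235·(T − 393) + 301·2.43·(T − 26.4) + 339·0.84·(T − 26.4) = 0
(67.91 + 731.43 + 284.76) T = 67.91·393 + 731.43·26.4 + 284.76·26.4
T ≈ 49.37 °C

T_f ≈ 49.4 °C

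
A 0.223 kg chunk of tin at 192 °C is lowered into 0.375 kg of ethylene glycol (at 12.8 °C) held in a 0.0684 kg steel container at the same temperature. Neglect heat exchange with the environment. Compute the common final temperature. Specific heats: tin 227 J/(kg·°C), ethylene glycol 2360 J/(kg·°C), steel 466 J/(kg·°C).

T_f ≈ 22.2 °C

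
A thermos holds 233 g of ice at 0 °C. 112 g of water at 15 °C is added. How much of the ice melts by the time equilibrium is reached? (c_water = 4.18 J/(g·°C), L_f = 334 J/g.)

m_melted ≈ 21 g

Heat available from the water dropping to 0 °C: 112·4.18·15 = 7022.4 J.
Melting all 233 g of ice would need 233·334 = 77822 J.
That's not enough to melt it all — equilibrium is at 0 °C with ice remaining.
m_melt = 7022.4 / L_f = 21.03 g.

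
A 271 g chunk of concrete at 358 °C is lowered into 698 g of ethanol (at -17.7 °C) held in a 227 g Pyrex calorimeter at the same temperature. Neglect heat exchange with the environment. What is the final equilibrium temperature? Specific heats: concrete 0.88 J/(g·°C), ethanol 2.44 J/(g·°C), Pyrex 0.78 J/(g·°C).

T_f ≈ 24.6 °C

Taking heat into each body as positive, Σ m c ΔT = 0:
271·0.88·(T − 358) + 698·2.44·(T − (-17.7)) + 227·0.78·(T − (-17.7)) = 0
238.48(T − 358) + 1703.1(T − (-17.7)) + 177.06(T − (-17.7)) = 0
(238.48 + 1703.1 + 177.06) T = 238.48·358 + 1703.1·(-17.7) + 177.06·(-17.7)
T = 52097/2118.7 ≈ 24.59 °C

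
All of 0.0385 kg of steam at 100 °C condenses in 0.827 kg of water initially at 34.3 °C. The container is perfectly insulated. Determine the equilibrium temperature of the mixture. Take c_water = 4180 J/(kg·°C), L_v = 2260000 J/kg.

T_f ≈ 61.3 °C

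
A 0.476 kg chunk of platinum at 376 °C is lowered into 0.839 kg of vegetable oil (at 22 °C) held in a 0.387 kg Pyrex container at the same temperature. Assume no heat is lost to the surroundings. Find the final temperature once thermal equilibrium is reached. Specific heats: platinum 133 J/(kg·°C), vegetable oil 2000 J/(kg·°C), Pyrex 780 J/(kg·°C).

Heat gained plus heat lost sum to zero:
0.476×133×(T − 376) + 0.839×2000×(T − 22) + 0.387×780×(T − 22) = 0
2043.2 T = 67361
T ≈ 32.97 °C

T_f ≈ 33.0 °C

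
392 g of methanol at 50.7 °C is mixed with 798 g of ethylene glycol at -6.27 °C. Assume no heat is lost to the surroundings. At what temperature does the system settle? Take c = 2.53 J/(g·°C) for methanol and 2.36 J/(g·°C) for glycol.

T_f ≈ 13.4 °C

Heat gained plus heat lost sum to zero:
392×2.53×(T − 50.7) + 798×2.36×(T − (-6.27)) = 0
991.76(T − 50.7) + 1883.3(T − (-6.27)) = 0
(991.76 + 1883.3) T = 991.76×50.7 + 1883.3×(-6.27)
T = 38474/2875 ≈ 13.38 °C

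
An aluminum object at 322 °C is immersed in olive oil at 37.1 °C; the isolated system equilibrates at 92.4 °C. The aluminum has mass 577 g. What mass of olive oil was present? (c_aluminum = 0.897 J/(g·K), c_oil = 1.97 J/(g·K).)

m ≈ 1090 g

Conservation of energy gives ΣQ = 0:
577×0.897×(92.4 − 322) + m×1.97×(92.4 − 37.1) = 0
108.94 m = 118834
m = 118834/108.94 ≈ 1091 g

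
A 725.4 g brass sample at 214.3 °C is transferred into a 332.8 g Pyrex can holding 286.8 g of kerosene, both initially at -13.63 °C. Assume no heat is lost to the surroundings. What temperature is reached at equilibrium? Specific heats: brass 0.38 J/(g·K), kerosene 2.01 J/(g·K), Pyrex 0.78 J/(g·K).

Heat gained plus heat lost sum to zero:
725.4·0.38·(T − 214.3) + 286.8·2.01·(T − (-13.63)) + 332.8·0.78·(T − (-13.63)) = 0
275.65(T − 214.3) + 576.47(T − (-13.63)) + 259.58(T − (-13.63)) = 0
(275.65 + 576.47 + 259.58) T = 275.65·214.3 + 576.47·(-13.63) + 259.58·(-13.63)
T = 47677 / 1111.7 = 42.9 °C

T_f ≈ 42.9 °C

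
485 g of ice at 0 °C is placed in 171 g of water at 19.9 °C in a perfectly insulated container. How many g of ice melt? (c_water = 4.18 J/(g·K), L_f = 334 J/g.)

m_melted ≈ 42.6 g

Cooling the water to 0 °C releases 171·4.18·19.9 = 14224 J.
To melt every bit of ice: 485·334 = 161990 J.
Since 14224 < 161990 J, not all the ice melts; equilibrium is at 0 °C.
Mass melted = 14224/334 ≈ 42.59 g.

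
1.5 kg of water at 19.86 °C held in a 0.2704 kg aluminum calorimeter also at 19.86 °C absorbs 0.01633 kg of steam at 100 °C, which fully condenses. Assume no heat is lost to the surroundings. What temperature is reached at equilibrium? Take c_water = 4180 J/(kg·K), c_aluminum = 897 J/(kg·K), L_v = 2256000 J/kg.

Taking heat into each body as positive, Σ m c ΔT = 0:
condense steam: −0.01633·2256000 = −36840
  condensed water 100 °C→T: 68.26(T − 100)
  original water: 6270(T − 19.86)
  aluminum cup: 0.2704·897·(T − 19.86) = 242.55(T − 19.86)
6580.8 T = 36840 + 6825.9 + 129339 = 173006
T ≈ 26.29 °C (< 100 °C, so full condensation is consistent).

T_f ≈ 26.3 °C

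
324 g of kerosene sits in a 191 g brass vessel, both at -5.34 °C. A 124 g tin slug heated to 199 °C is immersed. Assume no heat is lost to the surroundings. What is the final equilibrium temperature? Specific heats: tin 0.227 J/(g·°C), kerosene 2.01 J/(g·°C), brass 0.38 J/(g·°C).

Let T be the final temperature. ΣQ_i = 0:
124×0.227×(T − 199) + 324×2.01×(T − (-5.34)) + 191×0.38×(T − (-5.34)) = 0
28.15(T − 199) + 651.24(T − (-5.34)) + 72.58(T − (-5.34)) = 0
(28.15 + 651.24 + 72.58) T = 28.15×199 + 651.24×(-5.34) + 72.58×(-5.34)
T = 1736.3 / 751.97 = 2.31 °C

T_f ≈ 2.3 °C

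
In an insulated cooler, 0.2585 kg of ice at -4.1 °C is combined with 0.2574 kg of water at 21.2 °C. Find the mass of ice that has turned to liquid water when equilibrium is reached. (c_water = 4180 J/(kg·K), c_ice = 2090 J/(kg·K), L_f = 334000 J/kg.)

m_melted ≈ 0.0617 kg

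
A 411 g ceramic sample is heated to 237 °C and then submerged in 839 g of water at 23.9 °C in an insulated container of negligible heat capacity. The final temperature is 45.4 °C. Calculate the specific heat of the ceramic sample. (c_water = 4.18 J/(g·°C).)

m_s c (T_s − T_f) = m_water c_water (T_f − T_0):
411×c×(237 − 45.4) = 839×4.18×(45.4 − 23.9)
78748 c = 75401  ⇒  c ≈ 0.9575 J/(g·°C)

c ≈ 0.958 J/(g·°C)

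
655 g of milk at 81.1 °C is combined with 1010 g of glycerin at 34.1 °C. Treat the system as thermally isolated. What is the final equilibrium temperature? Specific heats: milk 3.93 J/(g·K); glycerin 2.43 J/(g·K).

T_f ≈ 58.2 °C

Let T be the final temperature. ΣQ_i = 0:
655×3.93×(T − 81.1) + 1010×2.43×(T − 34.1) = 0
2574.2(T − 81.1) + 2454.3(T − 34.1) = 0
(2574.2 + 2454.3) T = 2574.2×81.1 + 2454.3×34.1
T = 292455 / 5028.5 = 58.2 °C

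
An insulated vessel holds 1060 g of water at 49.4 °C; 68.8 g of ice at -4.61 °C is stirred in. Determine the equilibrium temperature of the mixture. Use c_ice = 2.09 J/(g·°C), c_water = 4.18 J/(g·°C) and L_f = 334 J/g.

Let T be the final temperature. ΣQ_i = 0:
warm ice to 0 °C: 68.8·2.09·(0 − (-4.61)) = 662.88; melt ice: 68.8·334 = 22979; meltwater 0→T: 68.8·4.18·T = 287.58 T; water cools: 1060·4.18·(T − 49.4) = 4430.8(T − 49.4)
4718.4 T = 218882 − 23642 = 195239
T ≈ 41.38 °C. Since T > 0 °C, the all-ice-melts assumption holds.

T_f ≈ 41.4 °C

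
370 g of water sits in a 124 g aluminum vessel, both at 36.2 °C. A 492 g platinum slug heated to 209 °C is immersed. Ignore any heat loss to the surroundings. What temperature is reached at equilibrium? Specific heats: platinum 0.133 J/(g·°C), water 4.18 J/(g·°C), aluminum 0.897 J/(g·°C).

T_f ≈ 42.8 °C

Energy conservation, ΣQ = 0:
492×0.133×(T − 209) + 370×4.18×(T − 36.2) + 124×0.897×(T − 36.2) = 0
(65.44 + 1546.6 + 111.23) T = 65.44×209 + 1546.6×36.2 + 111.23×36.2
T ≈ 42.76 °C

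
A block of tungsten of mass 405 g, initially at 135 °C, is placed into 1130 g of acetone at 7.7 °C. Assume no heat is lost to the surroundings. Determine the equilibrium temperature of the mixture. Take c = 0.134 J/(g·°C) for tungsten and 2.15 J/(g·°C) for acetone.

T_f ≈ 10.5 °C

Conservation of energy gives ΣQ = 0:
405×0.134×(T − 135) + 1130×2.15×(T − 7.7) = 0
2483.8 T = 26034
T ≈ 10.48 °C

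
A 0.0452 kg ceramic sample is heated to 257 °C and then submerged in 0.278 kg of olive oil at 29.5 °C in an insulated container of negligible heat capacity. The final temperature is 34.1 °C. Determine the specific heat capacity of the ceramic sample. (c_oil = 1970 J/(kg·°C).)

Heat gained plus heat lost sum to zero:
0.0452·c·(34.1 − 257) + 0.278·1970·(34.1 − 29.5) = 0
-10.08 c = -2519.2
c = -2519.2/-10.08 ≈ 250 J/(kg·°C)

c ≈ 250 J/(kg·°C)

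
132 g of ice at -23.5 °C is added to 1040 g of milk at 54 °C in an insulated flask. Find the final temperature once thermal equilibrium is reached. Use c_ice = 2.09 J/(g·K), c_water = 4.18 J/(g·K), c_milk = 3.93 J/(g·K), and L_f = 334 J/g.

Sum of m c ΔT and latent-heat terms is zero:
ice -23.5→0 °C: 132·2.09·23.5 = 6483.2; fusion: m_ice L_f = 132·334 = 44088; meltwater 0→T: 132·4.18·T = 551.76 T; milk: 4087.2(T − 54)
4639 T = 220709 − 50571 = 170138
T ≈ 36.68 °C (positive, so assuming full melt was valid).

T_f ≈ 36.7 °C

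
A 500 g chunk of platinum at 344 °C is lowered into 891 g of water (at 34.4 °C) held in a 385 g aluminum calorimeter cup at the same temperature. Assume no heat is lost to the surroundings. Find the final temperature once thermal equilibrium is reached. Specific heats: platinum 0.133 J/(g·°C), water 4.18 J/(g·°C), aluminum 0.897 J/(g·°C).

T_f ≈ 39.4 °C

Let T be the final temperature. ΣQ_i = 0:
500*0.133*(T − 344) + 891*4.18*(T − 34.4) + 385*0.897*(T − 34.4) = 0
4136.2 T = 162875
T = 162875 / 4136.2 = 39.4 °C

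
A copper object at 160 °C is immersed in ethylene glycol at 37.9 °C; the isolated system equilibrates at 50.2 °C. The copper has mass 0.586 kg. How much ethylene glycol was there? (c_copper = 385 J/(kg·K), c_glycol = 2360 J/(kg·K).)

m ≈ 0.853 kg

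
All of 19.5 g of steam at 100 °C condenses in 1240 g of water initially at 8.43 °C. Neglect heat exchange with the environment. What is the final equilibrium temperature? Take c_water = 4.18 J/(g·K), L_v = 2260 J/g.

T_f ≈ 18.2 °C

Net heat exchanged in the isolated system is zero:
latent heat released on condensation: 19.5×2260 = 44070
  condensed water 100 °C→T: 81.51(T − 100)
  original water: 5183.2(T − 8.43)
5264.7 T = 44070 + 8151 + 43694 = 95915
T ≈ 18.22 °C — below 100 °C, confirming all the steam condensed.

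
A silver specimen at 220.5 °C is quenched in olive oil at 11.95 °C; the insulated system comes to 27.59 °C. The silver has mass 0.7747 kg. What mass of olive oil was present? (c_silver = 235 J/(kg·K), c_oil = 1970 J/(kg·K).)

m ≈ 1.14 kg

Heat lost by the silver = heat gained by the oil:
0.7747×235×(220.5 − 27.59) = m×1970×(27.59 − 11.95)
30811 m = 35120  ⇒  m ≈ 1.14 kg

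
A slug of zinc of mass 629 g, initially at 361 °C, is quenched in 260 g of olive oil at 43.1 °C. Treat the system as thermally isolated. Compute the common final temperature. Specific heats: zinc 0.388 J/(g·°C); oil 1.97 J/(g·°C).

Net heat exchanged in the isolated system is zero:
629×0.388×(T − 361) + 260×1.97×(T − 43.1) = 0
244.05(T − 361) + 512.2(T − 43.1) = 0
(244.05 + 512.2) T = 244.05×361 + 512.2×43.1
T ≈ 145.69 °C

T_f ≈ 145.7 °C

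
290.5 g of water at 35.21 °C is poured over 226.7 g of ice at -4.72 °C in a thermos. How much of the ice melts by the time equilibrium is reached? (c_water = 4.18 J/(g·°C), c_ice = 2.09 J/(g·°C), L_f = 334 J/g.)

m_melted ≈ 121 g

Water can give up m c ΔT = 290.5×4.18×35.21 = 42755 J before reaching 0 °C.
Warming the ice to 0 °C takes 226.7×2.09×4.72 = 2236.4 J, leaving 40519 J for melting.
Fully melting the ice requires m_ice L_f = 226.7×334 = 75718 J.
Since 40519 < 75718 J, not all the ice melts; equilibrium is at 0 °C.
m_melted×334 = 40519  ⇒  m_melted ≈ 121.3 g.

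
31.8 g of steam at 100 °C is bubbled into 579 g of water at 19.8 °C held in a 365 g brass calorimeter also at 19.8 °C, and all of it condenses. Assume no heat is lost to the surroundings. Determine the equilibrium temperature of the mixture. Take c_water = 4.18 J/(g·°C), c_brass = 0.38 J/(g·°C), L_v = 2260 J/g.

T_f ≈ 50.5 °C

Let T be the final temperature. ΣQ_i = 0:
condense steam: −31.8×2260 = −71868; condensed water 100 °C→T: 132.92(T − 100); original water: 2420.2(T − 19.8); cup: 138.7(T − 19.8)
2691.8 T = 71868 + 13292 + 50667 = 135827
T ≈ 50.46 °C — below 100 °C, confirming all the steam condensed.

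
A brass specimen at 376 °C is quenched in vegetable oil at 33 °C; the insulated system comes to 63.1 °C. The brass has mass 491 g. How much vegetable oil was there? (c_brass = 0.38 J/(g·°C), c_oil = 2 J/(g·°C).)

m ≈ 970 g

Heat lost by the brass = heat gained by the oil:
491·0.38·(376 − 63.1) = m·2·(63.1 − 33)
60.2 m = 58381  ⇒  m ≈ 969.8 g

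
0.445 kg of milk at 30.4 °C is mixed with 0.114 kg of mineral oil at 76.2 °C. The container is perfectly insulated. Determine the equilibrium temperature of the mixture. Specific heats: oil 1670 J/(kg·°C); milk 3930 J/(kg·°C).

T_f ≈ 34.9 °C

T_f = Σ m_i c_i T_i / Σ m_i c_i:
T_f = (190.38·76.2 + 1748.9·30.4) / (190.38 + 1748.9)
    = 67672 / 1939.2 ≈ 34.90 °C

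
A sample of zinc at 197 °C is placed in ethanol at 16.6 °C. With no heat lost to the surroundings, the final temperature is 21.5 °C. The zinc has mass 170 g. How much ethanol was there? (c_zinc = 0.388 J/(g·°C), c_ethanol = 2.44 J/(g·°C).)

m ≈ 968 g

|Q_zinc| = |Q_ethanol|:
170·0.388·(197 − 21.5) = m·2.44·(21.5 − 16.6)
11.96 m = 11576  ⇒  m ≈ 968.2 g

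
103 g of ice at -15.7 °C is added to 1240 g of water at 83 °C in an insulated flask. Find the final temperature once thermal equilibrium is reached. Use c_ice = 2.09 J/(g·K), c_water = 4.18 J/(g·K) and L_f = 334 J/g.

T_f ≈ 69.9 °C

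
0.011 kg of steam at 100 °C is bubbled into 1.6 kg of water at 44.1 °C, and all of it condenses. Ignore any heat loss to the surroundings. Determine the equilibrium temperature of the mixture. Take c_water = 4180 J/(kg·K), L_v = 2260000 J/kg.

T_f ≈ 48.2 °C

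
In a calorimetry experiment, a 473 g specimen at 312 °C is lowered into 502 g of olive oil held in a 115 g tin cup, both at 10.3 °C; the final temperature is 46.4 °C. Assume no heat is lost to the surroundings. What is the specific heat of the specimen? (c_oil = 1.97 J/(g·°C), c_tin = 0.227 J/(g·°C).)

Heat gained plus heat lost sum to zero:
473·c·(46.4 − 312) + 502·1.97·(46.4 − 10.3) + 115·0.227·(46.4 − 10.3) = 0
-125629 c = -36643
c = -36643/-125629 ≈ 0.2917 J/(g·°C)

c ≈ 0.292 J/(g·°C)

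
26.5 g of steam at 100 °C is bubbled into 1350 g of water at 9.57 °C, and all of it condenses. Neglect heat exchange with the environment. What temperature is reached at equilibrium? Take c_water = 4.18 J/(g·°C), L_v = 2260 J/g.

T_f ≈ 21.7 °C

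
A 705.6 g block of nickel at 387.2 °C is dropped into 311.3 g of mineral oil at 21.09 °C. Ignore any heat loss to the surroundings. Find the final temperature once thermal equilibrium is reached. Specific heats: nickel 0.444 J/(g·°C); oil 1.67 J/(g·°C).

T_f ≈ 158.8 °C

Set heat shed by the hot body equal to heat absorbed by the cold body:
705.6*0.444*(387.2 − T) = 311.3*1.67*(T − 21.09)
313.29(387.2 − T) = 519.87(T − 21.09)
833.16 T = 132269  ⇒  T ≈ 158.76 °C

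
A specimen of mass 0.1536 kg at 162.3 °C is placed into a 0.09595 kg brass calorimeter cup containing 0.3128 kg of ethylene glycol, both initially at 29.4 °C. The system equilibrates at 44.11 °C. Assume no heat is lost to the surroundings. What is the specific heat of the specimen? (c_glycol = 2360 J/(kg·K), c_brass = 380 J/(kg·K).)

Setting the total heat transfer to zero:
0.1536×c×(44.11 − 162.3) + 0.3128×2360×(44.11 − 29.4) + 0.09595×380×(44.11 − 29.4) = 0
-18.15 c = -11395
c = -11395/-18.15 ≈ 627.7 J/(kg·K)

c ≈ 628 J/(kg·K)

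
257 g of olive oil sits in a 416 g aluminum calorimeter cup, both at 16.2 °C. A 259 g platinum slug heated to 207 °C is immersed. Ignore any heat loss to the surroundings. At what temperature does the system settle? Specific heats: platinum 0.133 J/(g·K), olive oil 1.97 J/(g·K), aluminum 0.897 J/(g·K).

T_f ≈ 23.4 °C

With ΣQ=0 the equilibrium temperature is the m·c-weighted mean:
T_f = (34.45·207 + 506.29·16.2 + 373.15·16.2) / (34.45 + 506.29 + 373.15)
    = 21377 / 913.89 ≈ 23.39 °C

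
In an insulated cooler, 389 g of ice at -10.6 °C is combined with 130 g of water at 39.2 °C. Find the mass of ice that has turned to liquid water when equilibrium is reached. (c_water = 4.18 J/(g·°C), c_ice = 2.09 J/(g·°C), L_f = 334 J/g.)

Heat available from the water dropping to 0 °C: 130×4.18×39.2 = 21301 J.
Warming the ice to 0 °C takes 389×2.09×10.6 = 8617.9 J, leaving 12683 J for melting.
Melting all 389 g of ice would need 389×334 = 129926 J.
12683 J < 129926 J, so only part of the ice melts and the system sits at 0 °C.
m_melt = 12683 / L_f = 37.97 g.

m_melted ≈ 38 g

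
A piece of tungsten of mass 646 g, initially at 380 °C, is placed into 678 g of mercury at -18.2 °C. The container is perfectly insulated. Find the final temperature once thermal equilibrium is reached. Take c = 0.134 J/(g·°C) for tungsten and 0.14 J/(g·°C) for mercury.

T_f ≈ 171.7 °C

Net heat exchanged in the isolated system is zero:
646*0.134*(T − 380) + 678*0.14*(T − (-18.2)) = 0
181.48 T = 31167
T = 31167 / 181.48 = 172 °C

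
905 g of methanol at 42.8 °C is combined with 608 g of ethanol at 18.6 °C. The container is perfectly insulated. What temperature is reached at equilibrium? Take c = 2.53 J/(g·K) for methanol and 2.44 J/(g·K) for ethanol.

Energy conservation, ΣQ = 0:
905·2.53·(T − 42.8) + 608·2.44·(T − 18.6) = 0
(2289.6 + 1483.5) T = 2289.6·42.8 + 1483.5·18.6
T = 125590/3773.2 ≈ 33.29 °C

T_f ≈ 33.3 °C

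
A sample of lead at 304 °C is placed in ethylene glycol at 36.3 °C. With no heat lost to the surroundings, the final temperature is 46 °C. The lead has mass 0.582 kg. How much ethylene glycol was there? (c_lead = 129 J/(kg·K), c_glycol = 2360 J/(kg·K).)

Heat lost by the lead = heat gained by the glycol:
0.582×129×(304 − 46) = m×2360×(46 − 36.3)
22892 m = 19370  ⇒  m ≈ 0.8462 kg

m ≈ 0.846 kg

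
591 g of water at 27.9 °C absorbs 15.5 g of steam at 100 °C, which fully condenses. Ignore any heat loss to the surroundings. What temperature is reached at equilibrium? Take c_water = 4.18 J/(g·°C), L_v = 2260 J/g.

T_f ≈ 43.6 °C

Net heat exchanged in the isolated system is zero:
steam→water at 100 °C releases m L_v = 15.5·2260 = 35030; condensate cools 100→T: 15.5·4.18·(T − 100) = 64.79(T − 100); original water: 2470.4(T − 27.9)
2535.2 T = 35030 + 6479 + 68924 = 110433
T ≈ 43.56 °C (< 100 °C, so full condensation is consistent).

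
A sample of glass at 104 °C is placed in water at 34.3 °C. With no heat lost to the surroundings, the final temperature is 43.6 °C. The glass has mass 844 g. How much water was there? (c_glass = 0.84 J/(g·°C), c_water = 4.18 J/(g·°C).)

Let T be the final temperature. ΣQ_i = 0:
844·0.84·(43.6 − 104) + m·4.18·(43.6 − 34.3) = 0
38.87 m = 42821
m = 42821/38.87 ≈ 1102 g

m ≈ 1100 g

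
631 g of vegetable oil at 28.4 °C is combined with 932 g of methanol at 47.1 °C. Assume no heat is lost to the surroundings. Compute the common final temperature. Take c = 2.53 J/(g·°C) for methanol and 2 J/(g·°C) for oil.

Taking heat into each body as positive, Σ m c ΔT = 0:
932×2.53×(T − 47.1) + 631×2×(T − 28.4) = 0
3620 T = 146901
T = 146901/3620 ≈ 40.58 °C

T_f ≈ 40.6 °C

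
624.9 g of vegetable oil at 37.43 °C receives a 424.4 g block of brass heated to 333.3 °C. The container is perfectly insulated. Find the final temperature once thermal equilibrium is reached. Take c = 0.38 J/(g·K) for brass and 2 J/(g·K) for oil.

Let T be the final temperature. ΣQ_i = 0:
424.4*0.38*(T − 333.3) + 624.9*2*(T − 37.43) = 0
161.27(T − 333.3) + 1249.8(T − 37.43) = 0
1411.1 T = 100532
T = 100532 / 1411.1 = 71.2 °C

T_f ≈ 71.2 °C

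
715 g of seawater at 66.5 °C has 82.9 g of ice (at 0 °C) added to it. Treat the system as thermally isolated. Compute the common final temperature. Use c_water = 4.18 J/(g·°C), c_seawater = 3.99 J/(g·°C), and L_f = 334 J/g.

T_f ≈ 50.6 °C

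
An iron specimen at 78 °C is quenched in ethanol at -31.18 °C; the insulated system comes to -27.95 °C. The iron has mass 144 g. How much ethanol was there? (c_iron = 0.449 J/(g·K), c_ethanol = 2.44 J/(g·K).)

m ≈ 869 g

Energy conservation, ΣQ = 0:
144×0.449×(-27.95 − 78) + m×2.44×(-27.95 − (-31.18)) = 0
7.881 m = 6850.3
m = 6850.3/7.881 ≈ 869.2 g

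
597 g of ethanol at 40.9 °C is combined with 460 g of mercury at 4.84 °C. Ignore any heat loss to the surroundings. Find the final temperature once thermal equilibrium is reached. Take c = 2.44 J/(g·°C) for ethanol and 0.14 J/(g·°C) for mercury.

T_f = Σ m_i c_i T_i / Σ m_i c_i:
T_f = (1456.7·40.9 + 64.4·4.84) / (1456.7 + 64.4)
    = 59890 / 1521.1 ≈ 39.37 °C

T_f ≈ 39.4 °C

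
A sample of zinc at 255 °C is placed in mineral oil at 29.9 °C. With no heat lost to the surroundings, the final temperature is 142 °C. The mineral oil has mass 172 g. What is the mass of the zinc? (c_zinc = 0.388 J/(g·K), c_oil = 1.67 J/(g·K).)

m ≈ 734 g

Taking heat into each body as positive, Σ m c ΔT = 0:
m×0.388×(142 − 255) + 172×1.67×(142 − 29.9) = 0
-43.84 m = -32200
m = -32200/-43.84 ≈ 734.4 g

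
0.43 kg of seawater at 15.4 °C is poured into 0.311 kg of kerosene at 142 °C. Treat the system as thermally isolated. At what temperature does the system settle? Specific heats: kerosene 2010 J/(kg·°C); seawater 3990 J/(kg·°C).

T_f ≈ 49.2 °C

Set heat shed by the hot body equal to heat absorbed by the cold body:
0.311*2010*(142 − T) = 0.43*3990*(T − 15.4)
625.11(142 − T) = 1715.7(T − 15.4)
2340.8 T = 115187  ⇒  T ≈ 49.21 °C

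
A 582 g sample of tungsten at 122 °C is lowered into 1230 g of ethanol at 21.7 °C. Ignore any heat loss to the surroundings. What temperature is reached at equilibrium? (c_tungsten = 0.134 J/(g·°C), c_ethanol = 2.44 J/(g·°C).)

T_f ≈ 24.2 °C

With ΣQ=0 the equilibrium temperature is the m·c-weighted mean:
T_f = (77.99*122 + 3001.2*21.7) / (77.99 + 3001.2)
    = 74641 / 3079.2 ≈ 24.24 °C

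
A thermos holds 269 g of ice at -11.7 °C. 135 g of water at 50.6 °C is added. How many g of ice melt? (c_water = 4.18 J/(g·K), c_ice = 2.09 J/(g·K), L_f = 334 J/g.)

m_melted ≈ 65.8 g

Cooling the water to 0 °C releases 135×4.18×50.6 = 28554 J.
Warming the ice to 0 °C takes 269×2.09×11.7 = 6577.9 J, leaving 21976 J for melting.
Melting all 269 g of ice would need 269×334 = 89846 J.
Since 21976 < 89846 J, not all the ice melts; equilibrium is at 0 °C.
Mass melted = 21976/334 ≈ 65.8 g.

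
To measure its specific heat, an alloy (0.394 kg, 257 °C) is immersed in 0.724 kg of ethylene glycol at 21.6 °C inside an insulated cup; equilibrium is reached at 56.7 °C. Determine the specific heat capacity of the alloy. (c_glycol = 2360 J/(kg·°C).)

c ≈ 760 J/(kg·°C)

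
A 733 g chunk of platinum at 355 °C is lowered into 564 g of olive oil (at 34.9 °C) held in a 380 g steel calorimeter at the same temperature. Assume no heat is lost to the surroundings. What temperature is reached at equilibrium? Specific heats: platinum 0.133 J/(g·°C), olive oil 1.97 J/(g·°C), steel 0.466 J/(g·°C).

T_f ≈ 57.4 °C

With ΣQ=0 the equilibrium temperature is the m·c-weighted mean:
T_f = (97.49·355 + 1111.1·34.9 + 177.08·34.9) / (97.49 + 1111.1 + 177.08)
    = 79565 / 1385.6 ≈ 57.42 °C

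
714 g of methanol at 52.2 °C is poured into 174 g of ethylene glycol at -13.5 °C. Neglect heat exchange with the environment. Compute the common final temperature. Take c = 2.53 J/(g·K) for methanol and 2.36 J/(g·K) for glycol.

T_f ≈ 40.0 °C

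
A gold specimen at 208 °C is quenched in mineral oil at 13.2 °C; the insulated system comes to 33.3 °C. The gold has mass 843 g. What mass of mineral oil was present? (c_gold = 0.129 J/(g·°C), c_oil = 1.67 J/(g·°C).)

m ≈ 566 g

|Q_gold| = |Q_oil|:
843·0.129·(208 − 33.3) = m·1.67·(33.3 − 13.2)
33.57 m = 18998  ⇒  m ≈ 566 g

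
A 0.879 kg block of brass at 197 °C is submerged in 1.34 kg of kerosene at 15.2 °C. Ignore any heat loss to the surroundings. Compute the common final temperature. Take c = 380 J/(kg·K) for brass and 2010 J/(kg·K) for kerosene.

T_f ≈ 35.3 °C

T_f is the heat-capacity-weighted average of the initial temperatures:
T_f = (334.02×197 + 2693.4×15.2) / (334.02 + 2693.4)
    = 106742 / 3027.4 ≈ 35.26 °C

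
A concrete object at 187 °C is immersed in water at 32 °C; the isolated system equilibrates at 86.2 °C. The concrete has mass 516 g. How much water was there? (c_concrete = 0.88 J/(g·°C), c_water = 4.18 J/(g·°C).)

m ≈ 202 g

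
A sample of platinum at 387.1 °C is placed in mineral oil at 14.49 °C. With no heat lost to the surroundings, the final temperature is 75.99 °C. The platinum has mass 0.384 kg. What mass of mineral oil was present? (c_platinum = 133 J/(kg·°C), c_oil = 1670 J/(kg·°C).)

|Q_platinum| = |Q_oil|:
0.384·133·(387.1 − 75.99) = m·1670·(75.99 − 14.49)
102705 m = 15889  ⇒  m ≈ 0.1547 kg

m ≈ 0.155 kg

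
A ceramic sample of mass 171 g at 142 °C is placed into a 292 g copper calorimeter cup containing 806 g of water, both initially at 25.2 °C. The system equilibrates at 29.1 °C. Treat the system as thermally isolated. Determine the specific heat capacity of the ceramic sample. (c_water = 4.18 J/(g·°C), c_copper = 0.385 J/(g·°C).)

c ≈ 0.703 J/(g·°C)

Conservation of energy gives ΣQ = 0:
171×c×(29.1 − 142) + 806×4.18×(29.1 − 25.2) + 292×0.385×(29.1 − 25.2) = 0
-19306 c = -13578
c = -13578/-19306 ≈ 0.7033 J/(g·°C)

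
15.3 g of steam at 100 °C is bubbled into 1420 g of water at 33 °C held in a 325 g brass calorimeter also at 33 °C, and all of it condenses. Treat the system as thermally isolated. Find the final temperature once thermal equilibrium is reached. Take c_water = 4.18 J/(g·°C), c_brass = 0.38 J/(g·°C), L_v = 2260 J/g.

Let T be the final temperature. ΣQ_i = 0:
condense steam: −15.3×2260 = −34578
  condensed water 100 °C→T: 63.95(T − 100)
  original water: 5935.6(T − 33)
  cup: 123.5(T − 33)
6123.1 T = 34578 + 6395.4 + 199950 = 240924
T ≈ 39.35 °C (< 100 °C, so full condensation is consistent).

T_f ≈ 39.3 °C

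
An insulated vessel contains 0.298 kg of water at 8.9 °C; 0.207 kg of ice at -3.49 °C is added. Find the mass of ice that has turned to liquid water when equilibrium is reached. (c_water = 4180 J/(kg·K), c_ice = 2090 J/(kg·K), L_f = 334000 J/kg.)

m_melted ≈ 0.0287 kg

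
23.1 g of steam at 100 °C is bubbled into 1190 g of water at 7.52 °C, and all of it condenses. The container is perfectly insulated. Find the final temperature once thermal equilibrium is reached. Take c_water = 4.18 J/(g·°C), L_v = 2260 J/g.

T_f ≈ 19.6 °C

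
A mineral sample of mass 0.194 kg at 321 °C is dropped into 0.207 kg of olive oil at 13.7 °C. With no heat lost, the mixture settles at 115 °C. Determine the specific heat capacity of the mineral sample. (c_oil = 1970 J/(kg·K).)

c ≈ 1030 J/(kg·K)

Heat lost by the mineral sample = heat gained by the oil:
0.194·c·(321 − 115) = 0.207·1970·(115 − 13.7)
39.96 c = 41309  ⇒  c ≈ 1034 J/(kg·K)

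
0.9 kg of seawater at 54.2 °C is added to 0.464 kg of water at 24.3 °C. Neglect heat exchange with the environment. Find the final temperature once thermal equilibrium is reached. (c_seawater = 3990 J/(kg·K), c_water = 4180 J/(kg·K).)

T_f ≈ 43.7 °C

With ΣQ=0 the equilibrium temperature is the m·c-weighted mean:
T_f = (3591·54.2 + 1939.5·24.3) / (3591 + 1939.5)
    = 241763 / 5530.5 ≈ 43.71 °C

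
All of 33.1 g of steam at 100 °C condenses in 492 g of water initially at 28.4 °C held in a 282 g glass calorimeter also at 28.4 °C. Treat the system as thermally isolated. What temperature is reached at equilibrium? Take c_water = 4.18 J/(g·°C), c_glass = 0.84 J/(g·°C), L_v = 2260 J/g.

Energy conservation, ΣQ = 0:
latent heat released on condensation: 33.1·2260 = 74806
  condensed water 100 °C→T: 138.36(T − 100)
  original water: 2056.6(T − 28.4)
  cup: 236.88(T − 28.4)
2431.8 T = 74806 + 13836 + 65134 = 153775
T ≈ 63.24 °C, under the boiling point, so the assumption holds.

T_f ≈ 63.2 °C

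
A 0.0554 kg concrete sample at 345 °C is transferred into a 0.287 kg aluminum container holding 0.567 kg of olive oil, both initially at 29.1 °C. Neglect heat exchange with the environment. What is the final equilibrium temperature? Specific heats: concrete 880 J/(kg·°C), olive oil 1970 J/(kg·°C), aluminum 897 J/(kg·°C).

T_f ≈ 39.9 °C

Let T be the final temperature. ΣQ_i = 0:
0.0554·880·(T − 345) + 0.567·1970·(T − 29.1) + 0.287·897·(T − 29.1) = 0
48.75(T − 345) + 1117(T − 29.1) + 257.44(T − 29.1) = 0
1423.2 T = 56815
T = 56815/1423.2 ≈ 39.92 °C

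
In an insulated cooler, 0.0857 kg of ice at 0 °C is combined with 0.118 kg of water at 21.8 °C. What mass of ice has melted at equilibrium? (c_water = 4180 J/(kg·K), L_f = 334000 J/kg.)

Cooling the water to 0 °C releases 0.118×4180×21.8 = 10753 J.
Fully melting the ice requires m_ice L_f = 0.0857×334000 = 28624 J.
That's not enough to melt it all — equilibrium is at 0 °C with ice remaining.
m_melted×334000 = 10753  ⇒  m_melted ≈ 0.03219 kg.

m_melted ≈ 0.0322 kg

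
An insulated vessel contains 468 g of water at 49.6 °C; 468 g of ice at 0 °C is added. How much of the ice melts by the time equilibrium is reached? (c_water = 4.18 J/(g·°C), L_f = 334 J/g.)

m_melted ≈ 291 g

Cooling the water to 0 °C releases 468·4.18·49.6 = 97030 J.
Fully melting the ice requires m_ice L_f = 468·334 = 156312 J.
Since 97030 < 156312 J, not all the ice melts; equilibrium is at 0 °C.
m_melt = 97030 / L_f = 290.5 g.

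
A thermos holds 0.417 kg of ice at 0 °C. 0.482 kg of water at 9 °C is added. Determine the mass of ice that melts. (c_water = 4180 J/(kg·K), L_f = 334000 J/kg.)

Cooling the water to 0 °C releases 0.482·4180·9 = 18133 J.
Fully melting the ice requires m_ice L_f = 0.417·334000 = 139278 J.
18133 J < 139278 J, so only part of the ice melts and the system sits at 0 °C.
m_melt = 18133 / L_f = 0.05429 kg.

m_melted ≈ 0.0543 kg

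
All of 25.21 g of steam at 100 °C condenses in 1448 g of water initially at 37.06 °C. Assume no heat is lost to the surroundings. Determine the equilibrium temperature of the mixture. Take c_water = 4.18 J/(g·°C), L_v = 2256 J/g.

T_f ≈ 47.4 °C

Setting the total heat transfer to zero:
condense steam: −25.21×2256 = −56874
  condensate cools 100→T: 25.21×4.18×(T − 100) = 105.38(T − 100)
  water warms: 1448×4.18×(T − 37.06) = 6052.6(T − 37.06)
6158 T = 56874 + 10538 + 224311 = 291722
T ≈ 47.37 °C (< 100 °C, so full condensation is consistent).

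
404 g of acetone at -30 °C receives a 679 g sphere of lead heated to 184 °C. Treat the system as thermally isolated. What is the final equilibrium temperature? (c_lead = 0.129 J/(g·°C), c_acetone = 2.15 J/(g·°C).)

T_f ≈ -10.4 °C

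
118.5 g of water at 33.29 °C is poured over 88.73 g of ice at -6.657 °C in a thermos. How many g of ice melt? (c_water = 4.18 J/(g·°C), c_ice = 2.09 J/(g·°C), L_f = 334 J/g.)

m_melted ≈ 45.7 g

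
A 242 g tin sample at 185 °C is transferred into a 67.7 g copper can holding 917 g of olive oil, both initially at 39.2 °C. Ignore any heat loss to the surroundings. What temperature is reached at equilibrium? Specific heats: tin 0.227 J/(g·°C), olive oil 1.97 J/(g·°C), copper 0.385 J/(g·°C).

Heat gained plus heat lost sum to zero:
242×0.227×(T − 185) + 917×1.97×(T − 39.2) + 67.7×0.385×(T − 39.2) = 0
54.93(T − 185) + 1806.5(T − 39.2) + 26.06(T − 39.2) = 0
(54.93 + 1806.5 + 26.06) T = 54.93×185 + 1806.5×39.2 + 26.06×39.2
T = 81999 / 1887.5 = 43.4 °C

T_f ≈ 43.4 °C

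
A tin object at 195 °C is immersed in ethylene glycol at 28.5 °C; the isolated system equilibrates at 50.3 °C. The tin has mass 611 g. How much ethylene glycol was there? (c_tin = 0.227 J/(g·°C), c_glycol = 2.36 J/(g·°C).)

m ≈ 390 g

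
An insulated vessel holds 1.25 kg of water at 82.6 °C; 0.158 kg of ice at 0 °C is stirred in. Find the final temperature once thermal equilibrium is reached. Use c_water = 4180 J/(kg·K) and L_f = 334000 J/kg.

T_f ≈ 64.4 °C

Conservation of energy gives ΣQ = 0:
melt ice: 0.158·334000 = 52772; warm the meltwater: 660.44 T; water: 5225(T − 82.6)
5885.4 T = 431585 − 52772 = 378813
T ≈ 64.36 °C — above 0 °C, consistent with complete melting.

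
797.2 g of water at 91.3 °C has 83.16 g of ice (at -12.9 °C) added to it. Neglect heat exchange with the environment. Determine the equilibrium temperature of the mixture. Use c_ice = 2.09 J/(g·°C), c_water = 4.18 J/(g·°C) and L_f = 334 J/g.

Taking heat into each body as positive, Σ m c ΔT = 0:
ice -12.9→0 °C: 83.16×2.09×12.9 = 2242.1; latent heat to melt: 83.16×334 = 27775; meltwater 0→T: 83.16×4.18×T = 347.61 T; water cools: 797.2×4.18×(T − 91.3) = 3332.3(T − 91.3)
3679.9 T = 304239 − 30018 = 274221
T ≈ 74.52 °C. Since T > 0 °C, the all-ice-melts assumption holds.

T_f ≈ 74.5 °C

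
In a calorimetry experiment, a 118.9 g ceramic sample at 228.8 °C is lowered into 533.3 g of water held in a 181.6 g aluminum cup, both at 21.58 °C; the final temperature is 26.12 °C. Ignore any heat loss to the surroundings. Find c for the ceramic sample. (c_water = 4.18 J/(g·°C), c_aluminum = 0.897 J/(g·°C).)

c ≈ 0.451 J/(g·°C)

Energy conservation, ΣQ = 0:
118.9·c·(26.12 − 228.8) + 533.3·4.18·(26.12 − 21.58) + 181.6·0.897·(26.12 − 21.58) = 0
-24099 c = -10860
c = -10860/-24099 ≈ 0.4507 J/(g·°C)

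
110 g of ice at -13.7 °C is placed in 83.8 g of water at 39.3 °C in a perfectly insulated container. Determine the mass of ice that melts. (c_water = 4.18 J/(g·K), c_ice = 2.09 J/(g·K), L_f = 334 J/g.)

m_melted ≈ 31.8 g

Heat available from the water dropping to 0 °C: 83.8·4.18·39.3 = 13766 J.
Warming the ice to 0 °C takes 110·2.09·13.7 = 3149.6 J, leaving 10617 J for melting.
Melting all 110 g of ice would need 110·334 = 36740 J.
Since 10617 < 36740 J, not all the ice melts; equilibrium is at 0 °C.
m_melt = 10617 / L_f = 31.79 g.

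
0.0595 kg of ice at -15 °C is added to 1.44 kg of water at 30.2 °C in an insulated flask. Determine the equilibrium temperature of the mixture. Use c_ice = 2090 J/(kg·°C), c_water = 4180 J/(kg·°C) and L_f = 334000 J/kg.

Energy conservation, ΣQ = 0:
warm ice to 0 °C: 0.0595×2090×(0 − (-15)) = 1865.3
  melt ice: 0.0595×334000 = 19873
  warm the meltwater: 248.71 T
  water cools: 1.44×4180×(T − 30.2) = 6019.2(T − 30.2)
6267.9 T = 181780 − 21738 = 160042
T ≈ 25.53 °C (positive, so assuming full melt was valid).

T_f ≈ 25.5 °C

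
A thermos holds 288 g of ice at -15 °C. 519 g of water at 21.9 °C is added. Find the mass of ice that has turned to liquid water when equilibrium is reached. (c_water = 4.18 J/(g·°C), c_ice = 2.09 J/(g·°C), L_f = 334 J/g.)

m_melted ≈ 115 g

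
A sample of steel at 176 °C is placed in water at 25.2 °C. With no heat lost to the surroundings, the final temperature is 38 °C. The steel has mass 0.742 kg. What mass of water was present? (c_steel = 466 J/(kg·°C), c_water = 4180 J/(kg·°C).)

|Q_steel| = |Q_water|:
0.742·466·(176 − 38) = m·4180·(38 − 25.2)
53504 m = 47717  ⇒  m ≈ 0.8918 kg

m ≈ 0.892 kg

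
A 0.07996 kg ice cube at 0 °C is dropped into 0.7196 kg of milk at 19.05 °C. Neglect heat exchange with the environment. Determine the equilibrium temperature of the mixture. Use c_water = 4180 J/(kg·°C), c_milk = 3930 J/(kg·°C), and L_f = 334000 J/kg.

Heat gained plus heat lost sum to zero:
fusion: m_ice L_f = 0.07996×334000 = 26707
  meltwater 0→T: 0.07996×4180×T = 334.23 T
  milk cools: 0.7196×3930×(T − 19.05) = 2828(T − 19.05)
3162.3 T = 53874 − 26707 = 27167
T ≈ 8.59 °C (positive, so assuming full melt was valid).

T_f ≈ 8.6 °C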